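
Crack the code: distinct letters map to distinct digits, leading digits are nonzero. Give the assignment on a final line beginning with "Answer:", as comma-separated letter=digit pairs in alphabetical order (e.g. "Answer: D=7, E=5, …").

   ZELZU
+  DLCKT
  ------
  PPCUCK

Step 1. [P] the sum has 6 digits but both addends have 5; that extra leading digit P is the final carry, namely 1. So P=1.
Step 2. [col 1: U + T ≡ K (mod 10)] no forcing yet in column 1 (carry-in 0); K=9 is free and consistent — try it. So K=9.
Step 3. [col 1: U + T ≡ K (mod 10)] T=5 is one option consistent with column 1 (U + T ≡ K (mod 10), carry-in 0) — take it ⇒ T=5.
Step 4. [col 1: U + T ≡ K (mod 10)] in column 1 we have U+T≡K with carry-in 0; given T=5, K=9 and digits 1,5,9 already taken and all letters distinct, that pins U to 4. So U=4.
Step 5. [col 2: Z + K ≡ C (mod 10)] column 2 (Z + K ≡ C (mod 10), carry-in 0) doesn't pin C yet; pick C=7 and continue. So C=7.
Step 6. [col 2: Z + K ≡ C (mod 10)] in column 2 we have Z+K≡C with carry-in 0; given K=9, C=7 and digits 1,4,5,7,9 already taken and all letters distinct, that pins Z to 8 ⇒ Z=8.
Step 7. [col 3: L + C ≡ U (mod 10)] column 3: given C=7, U=4, carry-in 1, and digits 1,4,5,7,8,9 already taken and all letters distinct, L+C≡U (mod 10) forces L=6. So L=6.
Step 8. [col 4: E + L ≡ C (mod 10)] column 4: given L=6, C=7, carry-in 1, and digits 1,4,5,6,7,8,9 already taken and all letters distinct, E+L≡C (mod 10) forces E=0. So E=0.
Step 9. [col 5: Z + D ≡ P (mod 10)] column 5: given Z=8, P=1, carry-in 0, and digits 0,1,4,5,6,7,8,9 already taken and all letters distinct, Z+D≡P (mod 10) forces D=3 ⇒ D=3.

Answer: C=7, D=3, E=0, K=9, L=6, P=1, T=5, U=4, Z=8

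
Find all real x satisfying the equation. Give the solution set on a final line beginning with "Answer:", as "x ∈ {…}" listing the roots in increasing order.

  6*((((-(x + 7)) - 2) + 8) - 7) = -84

Step 1. [6*((((-(x + 7)) - 2) + 8) - 7) = -84] 6 out front; divide by 6, so div: (((-(x + 7)) - 2) + 8) - 7 = -14.
Step 2. [(((-(x + 7)) - 2) + 8) - 7 = -14] the outer -7 inverts by adding 7, so sub: ((-(x + 7)) - 2) + 8 = -7.
Step 3. [((-(x + 7)) - 2) + 8 = -7] +8 is outermost — subtract 8 both sides, so sub: (-(x + 7)) - 2 = -15.
Step 4. [(-(x + 7)) - 2 = -15] -2 is outermost — add 2 both sides. So sub: -(x + 7) = -13.
Step 5. [-(x + 7) = -13] LHS negated; negate both sides. So neg: x + 7 = 13.
Step 6. [x + 7 = 13] 7 comes off first (subtract 7). So sub: x = 6.

Answer: x ∈ {6}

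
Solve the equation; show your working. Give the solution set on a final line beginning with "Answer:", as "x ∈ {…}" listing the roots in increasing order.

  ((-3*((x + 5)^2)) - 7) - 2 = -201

Step 1. [((-3*((x + 5)^2)) - 7) - 2 = -201] 2 comes off first (add 2), so sub: (-3*((x + 5)^2)) - 7 = -199.
Step 2. [(-3*((x + 5)^2)) - 7 = -199] the outer -7 inverts by adding 7 ⇒ sub: -3*((x + 5)^2) = -192.
Step 3. [-3*((x + 5)^2) = -192] -3·(inner) — divide through by -3, so div: (x + 5)^2 = 64.
Step 4. [(x + 5)^2 = 64] LHS squared, RHS 64 ≥ 0: apply √ (±), so sqrt: x + 5 = 8 or -8.
Step 5. [x + 5 = 8 or -8] subtract 5: x sits inside (… + 5), so sub: x = 3 or -13.

Answer: x ∈ {-13, 3}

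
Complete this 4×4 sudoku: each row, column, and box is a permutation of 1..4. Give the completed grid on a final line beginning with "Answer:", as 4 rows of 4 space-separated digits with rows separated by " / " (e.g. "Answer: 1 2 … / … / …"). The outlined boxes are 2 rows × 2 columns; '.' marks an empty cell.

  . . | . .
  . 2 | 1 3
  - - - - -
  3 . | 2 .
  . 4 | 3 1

Step 1. [r1c3∈{4}] only 4 remains possible at r1c3. So r1c3=4.
Step 2. [r3c2∈{1}] r3c2 is down to just 1. So r3c2=1.
Step 3. [r1c4∈{2}] r1c4 has the single candidate 2. So r1c4=2.
Step 4. [r1c1∈{1}] r1c1 is down to just 1, so r1c1=1.
Step 5. [r1c2∈{3}] only 3 remains possible at r1c2. So r1c2=3.
Step 6. [r2c1∈{4}] nothing but 4 survives at r2c1, so r2c1=4.
Step 7. [r3c4∈{4}] nothing but 4 survives at r3c4 ⇒ r3c4=4.
Step 8. [r4c1∈{2}] nothing but 2 survives at r4c1. So r4c1=2.

Answer: 1 3 4 2 / 4 2 1 3 / 3 1 2 4 / 2 4 3 1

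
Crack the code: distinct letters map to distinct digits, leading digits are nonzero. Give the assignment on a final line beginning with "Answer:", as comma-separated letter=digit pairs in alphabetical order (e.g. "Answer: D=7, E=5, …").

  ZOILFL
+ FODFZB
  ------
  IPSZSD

Step 1. [col 1: L + B ≡ D (mod 10)] several values work for D in column 1 (L + B ≡ D (mod 10), carry-in 0); try D=0, so D=0.
Step 2. [col 1: L + B ≡ D (mod 10)] several values work for B in column 1 (L + B ≡ D (mod 10), carry-in 0); try B=1. So B=1.
Step 3. [col 1: L + B ≡ D (mod 10)] from column 1 (B=1, D=0, carry-in 0, digits 0,1 already taken and all letters distinct): L must equal 9 ⇒ L=9.
Step 4. [col 2: F + Z ≡ S (mod 10)] Z=2 is one option consistent with column 2 (F + Z ≡ S (mod 10), carry-in 1) — take it. So Z=2.
Step 5. [col 2: F + Z ≡ S (mod 10)] several values work for S in column 2 (F + Z ≡ S (mod 10), carry-in 1); try S=6. So S=6.
Step 6. [col 2: F + Z ≡ S (mod 10)] from column 2 (Z=2, S=6, carry-in 1, digits 0,1,2,6,9 already taken and all letters distinct): F must equal 3 ⇒ F=3.
Step 7. [col 4: I + D ≡ S (mod 10)] in column 4 we have I+D≡S with carry-in 1; given D=0, S=6 and digits 0,1,2,3,6,9 already taken and all letters distinct, that pins I to 5. So I=5.
Step 8. [col 5: O + O ≡ P (mod 10)] column 5 (O + O ≡ P (mod 10), carry-in 0) doesn't pin O yet; pick O=4 and continue. So O=4.
Step 9. [col 5: O + O ≡ P (mod 10)] from column 5 (O=4, carry-in 0, digits 0,1,2,3,4,5,6,9 already taken and all letters distinct): P must equal 8 ⇒ P=8.

Answer: B=1, D=0, F=3, I=5, L=9, O=4, P=8, S=6, Z=2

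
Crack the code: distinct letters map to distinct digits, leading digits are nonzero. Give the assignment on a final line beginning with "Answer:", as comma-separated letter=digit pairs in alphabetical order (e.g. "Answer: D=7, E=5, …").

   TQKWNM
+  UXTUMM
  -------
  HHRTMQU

Step 1. [H] H is the leading digit of a 7-digit sum of two 6-digit numbers; the final carry is exactly 1. So H=1.
Step 2. [col 1: M + M ≡ U (mod 10)] several values work for U in column 1 (M + M ≡ U (mod 10), carry-in 0); try U=4, so U=4.
Step 3. [col 1: M + M ≡ U (mod 10)] column 1 (M + M ≡ U (mod 10), carry-in 0) doesn't pin M yet; pick M=2 and continue, so M=2.
Step 4. [col 2: N + M ≡ Q (mod 10)] Q=5 is one option consistent with column 2 (N + M ≡ Q (mod 10), carry-in 0) — take it ⇒ Q=5.
Step 5. [col 2: N + M ≡ Q (mod 10)] column 2: given M=2, Q=5, carry-in 0, and digits 1,2,4,5 already taken and all letters distinct, N+M≡Q (mod 10) forces N=3. So N=3.
Step 6. [col 3: W + U ≡ M (mod 10)] column 3 reads W+U+carry(0)=M with U=4, M=2; with digits 1,2,3,4,5 already taken and all letters distinct, the only value for W is 8. So W=8.
Step 7. [col 4: K + T ≡ T (mod 10)] in column 4 we have K+T≡T with carry-in 1; given nothing yet and digits 1,2,3,4,5,8 already taken and all letters distinct, that pins K to 9. So K=9.
Step 8. [col 4: K + T ≡ T (mod 10)] several values work for T in column 4 (K + T ≡ T (mod 10), carry-in 1); try T=7. So T=7.
Step 9. [col 5: Q + X ≡ R (mod 10)] column 5: given Q=5, carry-in 1, and digits 1,2,3,4,5,7,8,9 already taken and all letters distinct, Q+X≡R (mod 10) forces R=6. So R=6.
Step 10. [col 5: Q + X ≡ R (mod 10)] column 5: given Q=5, R=6, carry-in 1, and digits 1,2,3,4,5,6,7,8,9 already taken and all letters distinct, Q+X≡R (mod 10) forces X=0, so X=0.

Answer: H=1, K=9, M=2, N=3, Q=5, R=6, T=7, U=4, W=8, X=0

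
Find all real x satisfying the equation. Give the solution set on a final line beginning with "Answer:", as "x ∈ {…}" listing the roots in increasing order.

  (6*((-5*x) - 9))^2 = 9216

Step 1. [(6*((-5*x) - 9))^2 = 9216] 9216 ≥ 0, LHS is (·)² — take ±√ ⇒ sqrt: 6*((-5*x) - 9) = 96 or -96.
Step 2. [6*((-5*x) - 9) = 96 or -96] leading coefficient 6: divide by 6 ⇒ div: (-5*x) - 9 = 16 or -16.
Step 3. [(-5*x) - 9 = 16 or -16] 9 comes off first (add 9). So sub: -5*x = 25 or -7.
Step 4. [-5*x = 25 or -7] -5·(inner) — divide through by -5, so div: x = -5 or 7/5.

Answer: x ∈ {-5, 7/5}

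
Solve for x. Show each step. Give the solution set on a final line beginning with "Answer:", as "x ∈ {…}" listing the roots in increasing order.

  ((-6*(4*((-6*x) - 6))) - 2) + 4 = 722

Step 1. [((-6*(4*((-6*x) - 6))) - 2) + 4 = 722] peel the +4: subtract 4 from each side, so sub: (-6*(4*((-6*x) - 6))) - 2 = 718.
Step 2. [(-6*(4*((-6*x) - 6))) - 2 = 718] -2 is outermost — add 2 both sides, so sub: -6*(4*((-6*x) - 6)) = 720.
Step 3. [-6*(4*((-6*x) - 6)) = 720] divide by the outer -6. So div: 4*((-6*x) - 6) = -120.
Step 4. [4*((-6*x) - 6) = -120] 4 out front; divide by 4 ⇒ div: (-6*x) - 6 = -30.
Step 5. [(-6*x) - 6 = -30] -6 | LHS and -6 | -30: pull -6 out, so factor: x + 1 = 5.
Step 6. [x + 1 = 5] +1 is outermost — subtract 1 both sides, so sub: x = 4.

Answer: x ∈ {4}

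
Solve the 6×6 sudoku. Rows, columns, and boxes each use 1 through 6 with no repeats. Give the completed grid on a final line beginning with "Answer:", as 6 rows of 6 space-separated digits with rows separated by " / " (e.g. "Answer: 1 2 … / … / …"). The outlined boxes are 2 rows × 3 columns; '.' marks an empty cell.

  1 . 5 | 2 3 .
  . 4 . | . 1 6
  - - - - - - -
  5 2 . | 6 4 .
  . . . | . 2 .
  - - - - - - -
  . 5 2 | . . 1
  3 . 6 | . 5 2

Step 1. [r4c2∈{1,3,6}] across col 2, 3 lands solely at r4c2, so r4c2=3.
Step 2. [r4c4∈{1,5}] col 4 places 1 nowhere but r4c4. So r4c4=1.
Step 3. [r5c1∈{4}] only 4 remains possible at r5c1. So r5c1=4.
Step 4. [r4c1∈{6}] only 6 remains possible at r4c1, so r4c1=6.
Step 5. [r4c3∈{4}] nothing but 4 survives at r4c3 ⇒ r4c3=4.
Step 6. [r4c6∈{5}] r4c6 has the single candidate 5 ⇒ r4c6=5.
Step 7. [r6c2∈{1}] r6c2's peers cover all but 1 ⇒ r6c2=1.
Step 8. [r6c4∈{4}] nothing but 4 survives at r6c4 ⇒ r6c4=4.
Step 9. [r3c3∈{1}] only 1 remains possible at r3c3, so r3c3=1.
Step 10. [r2c4∈{5}] nothing but 5 survives at r2c4 ⇒ r2c4=5.
Step 11. [r1c6∈{4}] r1c6's peers cover all but 4. So r1c6=4.
Step 12. [r5c4∈{3}] only 3 remains possible at r5c4, so r5c4=3.
Step 13. [r5c5∈{6}] nothing but 6 survives at r5c5, so r5c5=6.
Step 14. [r2c3∈{3}] r2c3's peers cover all but 3, so r2c3=3.
Step 15. [r2c1∈{2}] r2c1's peers cover all but 2, so r2c1=2.
Step 16. [r1c2∈{6}] nothing but 6 survives at r1c2 ⇒ r1c2=6.
Step 17. [r3c6∈{3}] nothing but 3 survives at r3c6 ⇒ r3c6=3.

Answer: 1 6 5 2 3 4 / 2 4 3 5 1 6 / 5 2 1 6 4 3 / 6 3 4 1 2 5 / 4 5 2 3 6 1 / 3 1 6 4 5 2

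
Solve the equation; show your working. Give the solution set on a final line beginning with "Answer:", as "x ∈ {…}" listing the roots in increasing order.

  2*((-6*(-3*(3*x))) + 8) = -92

Step 1. [2*((-6*(-3*(3*x))) + 8) = -92] LHS = 2·(…); ÷2 both sides. So div: (-6*(-3*(3*x))) + 8 = -46.
Step 2. [(-6*(-3*(3*x))) + 8 = -46] peel the +8: subtract 8 from each side, so sub: -6*(-3*(3*x)) = -54.
Step 3. [-6*(-3*(3*x)) = -54] -6·(inner) — divide through by -6 ⇒ div: -3*(3*x) = 9.
Step 4. [-3*(3*x) = 9] LHS = -3·(…); ÷-3 both sides. So div: 3*x = -3.
Step 5. [3*x = -3] 3·(inner) — divide through by 3 ⇒ div: x = -1.

Answer: x ∈ {-1}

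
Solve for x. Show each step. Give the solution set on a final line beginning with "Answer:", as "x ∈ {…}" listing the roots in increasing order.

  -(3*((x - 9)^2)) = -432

Step 1. [-(3*((x - 9)^2)) = -432] leading − — multiply by −1. So neg: 3*((x - 9)^2) = 432.
Step 2. [3*((x - 9)^2) = 432] 3·(inner) — divide through by 3, so div: (x - 9)^2 = 144.
Step 3. [(x - 9)^2 = 144] √ both sides: 144 ≥ 0 gives two branches ⇒ sqrt: x - 9 = 12 or -12.
Step 4. [x - 9 = 12 or -12] the outer -9 inverts by adding 9, so sub: x = 21 or -3.

Answer: x ∈ {-3, 21}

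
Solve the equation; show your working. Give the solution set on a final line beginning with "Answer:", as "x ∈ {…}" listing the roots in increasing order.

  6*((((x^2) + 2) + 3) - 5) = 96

Step 1. [6*((((x^2) + 2) + 3) - 5) = 96] LHS = 6·(…); ÷6 both sides. So div: (((x^2) + 2) + 3) - 5 = 16.
Step 2. [(((x^2) + 2) + 3) - 5 = 16] the outer -5 inverts by adding 5 ⇒ sub: ((x^2) + 2) + 3 = 21.
Step 3. [((x^2) + 2) + 3 = 21] +3 is outermost — subtract 3 both sides ⇒ sub: (x^2) + 2 = 18.
Step 4. [(x^2) + 2 = 18] +2 is outermost — subtract 2 both sides. So sub: x^2 = 16.
Step 5. [x^2 = 16] √ both sides: 16 ≥ 0 gives two branches. So sqrt: x = 4 or -4.

Answer: x ∈ {-4, 4}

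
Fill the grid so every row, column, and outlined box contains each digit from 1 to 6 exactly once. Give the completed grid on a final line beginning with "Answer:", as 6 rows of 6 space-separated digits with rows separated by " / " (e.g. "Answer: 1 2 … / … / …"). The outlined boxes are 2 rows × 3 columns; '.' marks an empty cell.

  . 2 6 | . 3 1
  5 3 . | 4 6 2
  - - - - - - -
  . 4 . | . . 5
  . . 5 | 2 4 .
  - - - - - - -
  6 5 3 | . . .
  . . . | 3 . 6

Step 1. [r3c5∈{1}] nothing but 1 survives at r3c5, so r3c5=1.
Step 2. [r6c3∈{1,2,4}] col 3 places 4 nowhere but r6c3, so r6c3=4.
Step 3. [r6c1∈{1,2}] box 5 places 2 nowhere but r6c1. So r6c1=2.
Step 4. [r4c1∈{1,3}] across col 1, 1 lands solely at r4c1. So r4c1=1.
Step 5. [r5c5∈{2}] nothing but 2 survives at r5c5. So r5c5=2.
Step 6. [r3c3∈{2}] r3c3 has the single candidate 2 ⇒ r3c3=2.
Step 7. [r6c5∈{5}] r6c5 is down to just 5 ⇒ r6c5=5.
Step 8. [r4c2∈{6}] r4c2's peers cover all but 6 ⇒ r4c2=6.
Step 9. [r1c4∈{5}] r1c4 is down to just 5. So r1c4=5.
Step 10. [r2c3∈{1}] nothing but 1 survives at r2c3. So r2c3=1.
Step 11. [r5c6∈{4}] r5c6 has the single candidate 4 ⇒ r5c6=4.
Step 12. [r6c2∈{1}] r6c2's peers cover all but 1, so r6c2=1.
Step 13. [r1c1∈{4}] nothing but 4 survives at r1c1. So r1c1=4.
Step 14. [r3c1∈{3}] nothing but 3 survives at r3c1, so r3c1=3.
Step 15. [r4c6∈{3}] only 3 remains possible at r4c6, so r4c6=3.
Step 16. [r5c4∈{1}] r5c4 has the single candidate 1, so r5c4=1.
Step 17. [r3c4∈{6}] r3c4's peers cover all but 6 ⇒ r3c4=6.

Answer: 4 2 6 5 3 1 / 5 3 1 4 6 2 / 3 4 2 6 1 5 / 1 6 5 2 4 3 / 6 5 3 1 2 4 / 2 1 4 3 5 6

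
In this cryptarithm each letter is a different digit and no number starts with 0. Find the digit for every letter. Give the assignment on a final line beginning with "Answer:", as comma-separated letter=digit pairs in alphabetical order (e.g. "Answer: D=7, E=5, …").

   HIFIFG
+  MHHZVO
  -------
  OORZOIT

Step 1. [col 1: G + O ≡ T (mod 10)] column 1 (G + O ≡ T (mod 10), carry-in 0) doesn't pin G yet; pick G=9 and continue. So G=9.
Step 2. [col 1: G + O ≡ T (mod 10)] T=0 is one option consistent with column 1 (G + O ≡ T (mod 10), carry-in 0) — take it, so T=0.
Step 3. [col 1: G + O ≡ T (mod 10)] in column 1 we have G+O≡T with carry-in 0; given G=9, T=0 and digits 0,9 already taken and all letters distinct, that pins O to 1, so O=1.
Step 4. [col 2: F + V ≡ I (mod 10)] several values work for V in column 2 (F + V ≡ I (mod 10), carry-in 1); try V=5, so V=5.
Step 5. [col 2: F + V ≡ I (mod 10)] no forcing yet in column 2 (carry-in 1); I=4 is free and consistent — try it. So I=4.
Step 6. [col 2: F + V ≡ I (mod 10)] column 2: given V=5, I=4, carry-in 1, and digits 0,1,4,5,9 already taken and all letters distinct, F+V≡I (mod 10) forces F=8. So F=8.
Step 7. [col 3: I + Z ≡ O (mod 10)] column 3: given I=4, O=1, carry-in 1, and digits 0,1,4,5,8,9 already taken and all letters distinct, I+Z≡O (mod 10) forces Z=6 ⇒ Z=6.
Step 8. [col 4: F + H ≡ Z (mod 10)] column 4: given F=8, Z=6, carry-in 1, and digits 0,1,4,5,6,8,9 already taken and all letters distinct, F+H≡Z (mod 10) forces H=7, so H=7.
Step 9. [col 5: I + H ≡ R (mod 10)] in column 5 we have I+H≡R with carry-in 1; given I=4, H=7 and digits 0,1,4,5,6,7,8,9 already taken and all letters distinct, that pins R to 2. So R=2.
Step 10. [col 6: H + M ≡ O (mod 10)] column 6: given H=7, O=1, carry-in 1, and digits 0,1,2,4,5,6,7,8,9 already taken and all letters distinct, H+M≡O (mod 10) forces M=3, so M=3.

Answer: F=8, G=9, H=7, I=4, M=3, O=1, R=2, T=0, V=5, Z=6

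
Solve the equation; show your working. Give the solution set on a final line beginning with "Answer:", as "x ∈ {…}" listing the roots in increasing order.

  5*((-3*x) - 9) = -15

Step 1. [5*((-3*x) - 9) = -15] LHS = 5·(…); ÷5 both sides, so div: (-3*x) - 9 = -3.
Step 2. [(-3*x) - 9 = -3] -3 divides every term; factor it out. So factor: x + 3 = 1.
Step 3. [x + 3 = 1] subtract 3: x sits inside (… + 3), so sub: x = -2.

Answer: x ∈ {-2}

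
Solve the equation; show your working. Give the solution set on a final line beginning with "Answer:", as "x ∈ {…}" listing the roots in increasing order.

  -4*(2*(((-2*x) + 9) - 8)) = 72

Step 1. [-4*(2*(((-2*x) + 9) - 8)) = 72] -4·(inner) — divide through by -4 ⇒ div: 2*(((-2*x) + 9) - 8) = -18.
Step 2. [2*(((-2*x) + 9) - 8) = -18] 2·(inner) — divide through by 2 ⇒ div: ((-2*x) + 9) - 8 = -9.
Step 3. [((-2*x) + 9) - 8 = -9] 8 comes off first (add 8), so sub: (-2*x) + 9 = -1.
Step 4. [(-2*x) + 9 = -1] subtract 9: x sits inside (… + 9), so sub: -2*x = -10.
Step 5. [-2*x = -10] -2 out front; divide by -2 ⇒ div: x = 5.

Answer: x ∈ {5}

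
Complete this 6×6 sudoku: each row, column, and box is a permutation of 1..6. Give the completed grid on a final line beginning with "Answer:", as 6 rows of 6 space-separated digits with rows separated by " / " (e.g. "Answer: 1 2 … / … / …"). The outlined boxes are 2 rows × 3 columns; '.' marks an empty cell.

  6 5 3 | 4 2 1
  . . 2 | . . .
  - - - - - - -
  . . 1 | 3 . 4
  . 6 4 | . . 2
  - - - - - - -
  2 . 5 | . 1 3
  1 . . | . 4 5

Step 1. [r4c5∈{5}] only 5 remains possible at r4c5 ⇒ r4c5=5.
Step 2. [r5c4∈{6}] only 6 remains possible at r5c4. So r5c4=6.
Step 3. [r5c2∈{4}] r5c2 is down to just 4, so r5c2=4.
Step 4. [r2c5∈{3,6}] r2c5 is the only open cell in row 2 admitting 3 ⇒ r2c5=3.
Step 5. [r6c3∈{6}] r6c3 is down to just 6, so r6c3=6.
Step 6. [r4c4∈{1}] nothing but 1 survives at r4c4 ⇒ r4c4=1.
Step 7. [r3c1∈{5}] r3c1's peers cover all but 5, so r3c1=5.
Step 8. [r3c2∈{2}] nothing but 2 survives at r3c2 ⇒ r3c2=2.
Step 9. [r2c4∈{5}] r2c4's peers cover all but 5 ⇒ r2c4=5.
Step 10. [r3c5∈{6}] r3c5's peers cover all but 6, so r3c5=6.
Step 11. [r6c4∈{2}] r6c4 is down to just 2. So r6c4=2.
Step 12. [r2c2∈{1}] r2c2 is down to just 1, so r2c2=1.
Step 13. [r2c6∈{6}] r2c6 is down to just 6. So r2c6=6.
Step 14. [r2c1∈{4}] r2c1 is down to just 4. So r2c1=4.
Step 15. [r4c1∈{3}] r4c1 has the single candidate 3, so r4c1=3.
Step 16. [r6c2∈{3}] nothing but 3 survives at r6c2 ⇒ r6c2=3.

Answer: 6 5 3 4 2 1 / 4 1 2 5 3 6 / 5 2 1 3 6 4 / 3 6 4 1 5 2 / 2 4 5 6 1 3 / 1 3 6 2 4 5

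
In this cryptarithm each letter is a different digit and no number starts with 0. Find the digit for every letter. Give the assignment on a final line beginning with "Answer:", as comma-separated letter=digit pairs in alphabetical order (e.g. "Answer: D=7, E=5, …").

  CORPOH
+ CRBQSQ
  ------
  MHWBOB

Step 1. [col 1: H + Q ≡ B (mod 10)] column 1 (H + Q ≡ B (mod 10), carry-in 0) doesn't pin Q yet; pick Q=5 and continue. So Q=5.
Step 2. [col 1: H + Q ≡ B (mod 10)] column 1 (H + Q ≡ B (mod 10), carry-in 0) doesn't pin H yet; pick H=8 and continue, so H=8.
Step 3. [col 1: H + Q ≡ B (mod 10)] in column 1 we have H+Q≡B with carry-in 0; given H=8, Q=5 and digits 5,8 already taken and all letters distinct, that pins B to 3. So B=3.
Step 4. [col 2: O + S ≡ O (mod 10)] from column 2 (nothing yet, carry-in 1, digits 3,5,8 already taken and all letters distinct): S must equal 9, so S=9.
Step 5. [col 2: O + S ≡ O (mod 10)] no forcing yet in column 2 (carry-in 1); O=1 is free and consistent — try it ⇒ O=1.
Step 6. [col 3: P + Q ≡ B (mod 10)] from column 3 (Q=5, B=3, carry-in 1, digits 1,3,5,8,9 already taken and all letters distinct): P must equal 7 ⇒ P=7.
Step 7. [col 4: R + B ≡ W (mod 10)] column 4 (R + B ≡ W (mod 10), carry-in 1) doesn't pin W yet; pick W=0 and continue. So W=0.
Step 8. [col 4: R + B ≡ W (mod 10)] from column 4 (B=3, W=0, carry-in 1, digits 0,1,3,5,7,8,9 already taken and all letters distinct): R must equal 6. So R=6.
Step 9. [col 6: C + C ≡ M (mod 10)] column 6 reads C+C+carry(0)=M with nothing yet; with digits 0,1,3,5,6,7,8,9 already taken and all letters distinct, the only value for C is 2 ⇒ C=2.
Step 10. [col 6: C + C ≡ M (mod 10)] column 6 reads C+C+carry(0)=M with C=2; with digits 0,1,2,3,5,6,7,8,9 already taken and all letters distinct, the only value for M is 4 ⇒ M=4.

Answer: B=3, C=2, H=8, M=4, O=1, P=7, Q=5, R=6, S=9, W=0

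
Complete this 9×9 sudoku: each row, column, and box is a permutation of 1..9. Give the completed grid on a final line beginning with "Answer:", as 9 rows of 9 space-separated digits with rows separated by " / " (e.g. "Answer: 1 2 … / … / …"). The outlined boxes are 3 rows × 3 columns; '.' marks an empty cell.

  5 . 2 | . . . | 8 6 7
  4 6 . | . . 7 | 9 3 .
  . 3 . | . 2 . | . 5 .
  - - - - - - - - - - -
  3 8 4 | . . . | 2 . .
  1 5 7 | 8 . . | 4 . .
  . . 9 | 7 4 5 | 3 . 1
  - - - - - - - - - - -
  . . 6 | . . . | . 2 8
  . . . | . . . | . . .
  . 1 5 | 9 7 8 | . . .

Step 1. [r8c4∈{1,2,3,4,5,6}] across col 4, 2 lands solely at r8c4, so r8c4=2.
Step 2. [r8c8∈{1,4,7,9}] 1 has one home in col 8: r8c8. So r8c8=1.
Step 3. [r8c9∈{3,4,5,6,9}] across box 9, 9 lands solely at r8c9. So r8c9=9.
Step 4. [r1c2∈{9}] r1c2's peers cover all but 9, so r1c2=9.
Step 5. [r3c6∈{1,4,6,9}] row 3 places 9 nowhere but r3c6. So r3c6=9.
Step 6. [r5c9∈{6}] r5c9 is down to just 6. So r5c9=6.
Step 7. [r3c1∈{7,8}] 7 has one home in row 3: r3c1 ⇒ r3c1=7.
Step 8. [r8c3∈{3,8}] in col 3, 3 fits only at r8c3. So r8c3=3.
Step 9. [r2c5∈{1,5,8}] across col 5, 8 lands solely at r2c5 ⇒ r2c5=8.
Step 10. [r3c4∈{1,4,6}] in row 3, 6 fits only at r3c4 ⇒ r3c4=6.
Step 11. [r4c4∈{1}] only 1 remains possible at r4c4. So r4c4=1.
Step 12. [r5c8∈{9}] r5c8 is down to just 9, so r5c8=9.
Step 13. [r5c5∈{3}] nothing but 3 survives at r5c5 ⇒ r5c5=3.
Step 14. [r1c5∈{1}] nothing but 1 survives at r1c5. So r1c5=1.
Step 15. [r7c5∈{5}] r7c5 has the single candidate 5 ⇒ r7c5=5.
Step 16. [r8c5∈{6}] r8c5's peers cover all but 6, so r8c5=6.
Step 17. [r8c6∈{4}] nothing but 4 survives at r8c6. So r8c6=4.
Step 18. [r7c7∈{7}] r7c7 has the single candidate 7. So r7c7=7.
Step 19. [r1c6∈{3}] r1c6's peers cover all but 3 ⇒ r1c6=3.
Step 20. [r2c3∈{1}] r2c3 is down to just 1 ⇒ r2c3=1.
Step 21. [r9c9∈{3,4}] across row 9, 3 lands solely at r9c9 ⇒ r9c9=3.
Step 22. [r6c2∈{2}] only 2 remains possible at r6c2 ⇒ r6c2=2.
Step 23. [r8c1∈{8}] r8c1 has the single candidate 8 ⇒ r8c1=8.
Step 24. [r3c7∈{1}] r3c7 is down to just 1. So r3c7=1.
Step 25. [r4c8∈{7}] r4c8 has the single candidate 7. So r4c8=7.
Step 26. [r4c6∈{6}] r4c6 is down to just 6, so r4c6=6.
Step 27. [r1c4∈{4}] r1c4's peers cover all but 4 ⇒ r1c4=4.
Step 28. [r2c4∈{5}] r2c4 has the single candidate 5 ⇒ r2c4=5.
Step 29. [r5c6∈{2}] r5c6's peers cover all but 2 ⇒ r5c6=2.
Step 30. [r7c4∈{3}] nothing but 3 survives at r7c4 ⇒ r7c4=3.
Step 31. [r7c2∈{4}] only 4 remains possible at r7c2, so r7c2=4.
Step 32. [r9c1∈{2}] r9c1 has the single candidate 2. So r9c1=2.
Step 33. [r7c6∈{1}] r7c6 has the single candidate 1, so r7c6=1.
Step 34. [r3c9∈{4}] r3c9 is down to just 4, so r3c9=4.
Step 35. [r3c3∈{8}] r3c3 has the single candidate 8. So r3c3=8.
Step 36. [r4c5∈{9}] r4c5's peers cover all but 9. So r4c5=9.
Step 37. [r7c1∈{9}] r7c1 has the single candidate 9. So r7c1=9.
Step 38. [r9c8∈{4}] r9c8 is down to just 4. So r9c8=4.
Step 39. [r6c1∈{6}] r6c1 is down to just 6. So r6c1=6.
Step 40. [r2c9∈{2}] r2c9 is down to just 2 ⇒ r2c9=2.
Step 41. [r4c9∈{5}] only 5 remains possible at r4c9. So r4c9=5.
Step 42. [r8c2∈{7}] r8c2's peers cover all but 7. So r8c2=7.
Step 43. [r8c7∈{5}] r8c7's peers cover all but 5. So r8c7=5.
Step 44. [r6c8∈{8}] r6c8 has the single candidate 8, so r6c8=8.
Step 45. [r9c7∈{6}] only 6 remains possible at r9c7, so r9c7=6.

Answer: 5 9 2 4 1 3 8 6 7 / 4 6 1 5 8 7 9 3 2 / 7 3 8 6 2 9 1 5 4 / 3 8 4 1 9 6 2 7 5 / 1 5 7 8 3 2 4 9 6 / 6 2 9 7 4 5 3 8 1 / 9 4 6 3 5 1 7 2 8 / 8 7 3 2 6 4 5 1 9 / 2 1 5 9 7 8 6 4 3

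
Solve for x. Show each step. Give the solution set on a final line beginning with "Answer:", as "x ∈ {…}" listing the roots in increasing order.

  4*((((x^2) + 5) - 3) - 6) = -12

Step 1. [4*((((x^2) + 5) - 3) - 6) = -12] 4 out front; divide by 4 ⇒ div: (((x^2) + 5) - 3) - 6 = -3.
Step 2. [(((x^2) + 5) - 3) - 6 = -3] -6 is outermost — add 6 both sides. So sub: ((x^2) + 5) - 3 = 3.
Step 3. [((x^2) + 5) - 3 = 3] -3 is outermost — add 3 both sides. So sub: (x^2) + 5 = 6.
Step 4. [(x^2) + 5 = 6] 5 comes off first (subtract 5). So sub: x^2 = 1.
Step 5. [x^2 = 1] √ both sides: 1 ≥ 0 gives two branches, so sqrt: x = 1 or -1.

Answer: x ∈ {-1, 1}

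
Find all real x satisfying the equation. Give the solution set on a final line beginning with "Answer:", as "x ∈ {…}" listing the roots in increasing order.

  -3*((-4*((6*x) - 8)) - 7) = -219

Step 1. [-3*((-4*((6*x) - 8)) - 7) = -219] leading coefficient -3: divide by -3. So div: (-4*((6*x) - 8)) - 7 = 73.
Step 2. [(-4*((6*x) - 8)) - 7 = 73] the outer -7 inverts by adding 7 ⇒ sub: -4*((6*x) - 8) = 80.
Step 3. [-4*((6*x) - 8) = 80] divide by the outer -4. So div: (6*x) - 8 = -20.
Step 4. [(6*x) - 8 = -20] -8 is outermost — add 8 both sides, so sub: 6*x = -12.
Step 5. [6*x = -12] 6·(inner) — divide through by 6 ⇒ div: x = -2.

Answer: x ∈ {-2}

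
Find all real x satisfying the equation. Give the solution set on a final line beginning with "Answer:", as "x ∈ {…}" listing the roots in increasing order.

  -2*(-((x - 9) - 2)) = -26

Step 1. [-2*(-((x - 9) - 2)) = -26] LHS = -2·(…); ÷-2 both sides ⇒ div: -((x - 9) - 2) = 13.
Step 2. [-((x - 9) - 2) = 13] leading − — multiply by −1, so neg: (x - 9) - 2 = -13.
Step 3. [(x - 9) - 2 = -13] -2 is outermost — add 2 both sides. So sub: x - 9 = -11.
Step 4. [x - 9 = -11] add 9: x sits inside (… - 9), so sub: x = -2.

Answer: x ∈ {-2}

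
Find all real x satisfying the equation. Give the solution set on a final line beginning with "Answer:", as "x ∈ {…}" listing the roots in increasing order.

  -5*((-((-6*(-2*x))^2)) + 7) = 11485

Step 1. [-5*((-((-6*(-2*x))^2)) + 7) = 11485] divide by the outer -5 ⇒ div: (-((-6*(-2*x))^2)) + 7 = -2297.
Step 2. [(-((-6*(-2*x))^2)) + 7 = -2297] the outer +7 inverts by subtracting 7. So sub: -((-6*(-2*x))^2) = -2304.
Step 3. [-((-6*(-2*x))^2) = -2304] flip signs both sides ⇒ neg: (-6*(-2*x))^2 = 2304.
Step 4. [(-6*(-2*x))^2 = 2304] LHS squared, RHS 2304 ≥ 0: apply √ (±) ⇒ sqrt: -6*(-2*x) = 48 or -48.
Step 5. [-6*(-2*x) = 48 or -48] divide by the outer -6 ⇒ div: -2*x = -8 or 8.
Step 6. [-2*x = -8 or 8] LHS = -2·(…); ÷-2 both sides, so div: x = 4 or -4.

Answer: x ∈ {-4, 4}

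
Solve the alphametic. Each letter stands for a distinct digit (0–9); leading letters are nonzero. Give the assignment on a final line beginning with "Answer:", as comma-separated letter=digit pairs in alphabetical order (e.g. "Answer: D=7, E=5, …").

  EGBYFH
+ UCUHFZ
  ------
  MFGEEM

Step 1. [col 1: H + Z ≡ M (mod 10)] column 1 (H + Z ≡ M (mod 10), carry-in 0) doesn't pin M yet; pick M=7 and continue ⇒ M=7.
Step 2. [col 1: H + Z ≡ M (mod 10)] column 1 (H + Z ≡ M (mod 10), carry-in 0) doesn't pin H yet; pick H=8 and continue. So H=8.
Step 3. [col 1: H + Z ≡ M (mod 10)] in column 1 we have H+Z≡M with carry-in 0; given H=8, M=7 and digits 7,8 already taken and all letters distinct, that pins Z to 9 ⇒ Z=9.
Step 4. [col 2: F + F ≡ E (mod 10)] several values work for E in column 2 (F + F ≡ E (mod 10), carry-in 1); try E=1, so E=1.
Step 5. [col 2: F + F ≡ E (mod 10)] column 2 (F + F ≡ E (mod 10), carry-in 1) doesn't pin F yet; pick F=5 and continue, so F=5.
Step 6. [col 3: Y + H ≡ E (mod 10)] column 3 reads Y+H+carry(1)=E with H=8, E=1; with digits 1,5,7,8,9 already taken and all letters distinct, the only value for Y is 2. So Y=2.
Step 7. [col 4: B + U ≡ G (mod 10)] G=0 is one option consistent with column 4 (B + U ≡ G (mod 10), carry-in 1) — take it ⇒ G=0.
Step 8. [col 4: B + U ≡ G (mod 10)] no forcing yet in column 4 (carry-in 1); U=6 is free and consistent — try it ⇒ U=6.
Step 9. [col 4: B + U ≡ G (mod 10)] from column 4 (U=6, G=0, carry-in 1, digits 0,1,2,5,6,7,8,9 already taken and all letters distinct): B must equal 3. So B=3.
Step 10. [col 5: G + C ≡ F (mod 10)] from column 5 (G=0, F=5, carry-in 1, digits 0,1,2,3,5,6,7,8,9 already taken and all letters distinct): C must equal 4 ⇒ C=4.

Answer: B=3, C=4, E=1, F=5, G=0, H=8, M=7, U=6, Y=2, Z=9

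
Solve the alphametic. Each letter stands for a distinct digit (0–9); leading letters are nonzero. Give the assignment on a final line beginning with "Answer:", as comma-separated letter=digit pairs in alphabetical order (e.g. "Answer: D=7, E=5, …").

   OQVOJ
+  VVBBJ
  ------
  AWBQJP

Step 1. [col 1: J + J ≡ P (mod 10)] several values work for J in column 1 (J + J ≡ P (mod 10), carry-in 0); try J=3 ⇒ J=3.
Step 2. [col 1: J + J ≡ P (mod 10)] in column 1 we have J+J≡P with carry-in 0; given J=3 and digits 3 already taken and all letters distinct, that pins P to 6 ⇒ P=6.
Step 3. [col 2: O + B ≡ J (mod 10)] column 2 (O + B ≡ J (mod 10), carry-in 0) doesn't pin O yet; pick O=8 and continue, so O=8.
Step 4. [col 2: O + B ≡ J (mod 10)] column 2: given O=8, J=3, carry-in 0, and digits 3,6,8 already taken and all letters distinct, O+B≡J (mod 10) forces B=5, so B=5.
Step 5. [col 3: V + B ≡ Q (mod 10)] Q=0 is one option consistent with column 3 (V + B ≡ Q (mod 10), carry-in 1) — take it, so Q=0.
Step 6. [A] adding two 5-digit numbers gives at most 5+1 digits, and here it does — A is that final carry and must be 1. So A=1.
Step 7. [col 3: V + B ≡ Q (mod 10)] column 3: given B=5, Q=0, carry-in 1, and digits 0,1,3,5,6,8 already taken and all letters distinct, V+B≡Q (mod 10) forces V=4. So V=4.
Step 8. [col 5: O + V ≡ W (mod 10)] column 5 reads O+V+carry(0)=W with O=8, V=4; with digits 0,1,3,4,5,6,8 already taken and all letters distinct, the only value for W is 2, so W=2.

Answer: A=1, B=5, J=3, O=8, P=6, Q=0, V=4, W=2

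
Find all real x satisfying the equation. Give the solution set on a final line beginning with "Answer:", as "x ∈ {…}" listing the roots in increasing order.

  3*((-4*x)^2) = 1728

Step 1. [3*((-4*x)^2) = 1728] 3·(inner) — divide through by 3, so div: (-4*x)^2 = 576.
Step 2. [(-4*x)^2 = 576] LHS squared, RHS 576 ≥ 0: apply √ (±). So sqrt: -4*x = 24 or -24.
Step 3. [-4*x = 24 or -24] divide by the outer -4 ⇒ div: x = -6 or 6.

Answer: x ∈ {-6, 6}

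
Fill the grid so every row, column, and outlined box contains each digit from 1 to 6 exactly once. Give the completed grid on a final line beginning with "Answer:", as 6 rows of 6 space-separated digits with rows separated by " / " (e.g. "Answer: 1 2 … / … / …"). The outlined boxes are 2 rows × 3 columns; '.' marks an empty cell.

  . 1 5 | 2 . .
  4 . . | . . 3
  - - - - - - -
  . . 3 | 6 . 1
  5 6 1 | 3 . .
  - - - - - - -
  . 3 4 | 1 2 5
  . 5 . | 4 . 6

Step 1. [r2c3∈{2,6}] r2c3 is the only open cell in col 3 admitting 6. So r2c3=6.
Step 2. [r4c5∈{4}] nothing but 4 survives at r4c5 ⇒ r4c5=4.
Step 3. [r3c1∈{2}] r3c1 has the single candidate 2 ⇒ r3c1=2.
Step 4. [r3c5∈{5}] only 5 remains possible at r3c5. So r3c5=5.
Step 5. [r6c5∈{3}] r6c5 is down to just 3. So r6c5=3.
Step 6. [r2c5∈{1}] r2c5 is down to just 1 ⇒ r2c5=1.
Step 7. [r1c5∈{6}] r1c5 has the single candidate 6 ⇒ r1c5=6.
Step 8. [r4c6∈{2}] nothing but 2 survives at r4c6. So r4c6=2.
Step 9. [r6c1∈{1}] only 1 remains possible at r6c1, so r6c1=1.
Step 10. [r2c2∈{2}] r2c2 is down to just 2, so r2c2=2.
Step 11. [r1c6∈{4}] nothing but 4 survives at r1c6. So r1c6=4.
Step 12. [r6c3∈{2}] r6c3 has the single candidate 2, so r6c3=2.
Step 13. [r5c1∈{6}] nothing but 6 survives at r5c1 ⇒ r5c1=6.
Step 14. [r3c2∈{4}] only 4 remains possible at r3c2 ⇒ r3c2=4.
Step 15. [r2c4∈{5}] only 5 remains possible at r2c4, so r2c4=5.
Step 16. [r1c1∈{3}] r1c1 has the single candidate 3. So r1c1=3.

Answer: 3 1 5 2 6 4 / 4 2 6 5 1 3 / 2 4 3 6 5 1 / 5 6 1 3 4 2 / 6 3 4 1 2 5 / 1 5 2 4 3 6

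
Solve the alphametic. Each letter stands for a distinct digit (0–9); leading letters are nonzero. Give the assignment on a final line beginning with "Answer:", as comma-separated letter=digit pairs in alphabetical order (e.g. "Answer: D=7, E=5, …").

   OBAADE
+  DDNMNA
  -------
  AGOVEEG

Step 1. [col 1: E + A ≡ G (mod 10)] no forcing yet in column 1 (carry-in 0); E=9 is free and consistent — try it, so E=9.
Step 2. [col 1: E + A ≡ G (mod 10)] column 1 (E + A ≡ G (mod 10), carry-in 0) doesn't pin A yet; pick A=1 and continue. So A=1.
Step 3. [col 1: E + A ≡ G (mod 10)] column 1 reads E+A+carry(0)=G with E=9, A=1; with digits 1,9 already taken and all letters distinct, the only value for G is 0 ⇒ G=0.
Step 4. [col 2: D + N ≡ E (mod 10)] several values work for D in column 2 (D + N ≡ E (mod 10), carry-in 1); try D=3. So D=3.
Step 5. [col 2: D + N ≡ E (mod 10)] column 2: given D=3, E=9, carry-in 1, and digits 0,1,3,9 already taken and all letters distinct, D+N≡E (mod 10) forces N=5, so N=5.
Step 6. [col 3: A + M ≡ E (mod 10)] in column 3 we have A+M≡E with carry-in 0; given A=1, E=9 and digits 0,1,3,5,9 already taken and all letters distinct, that pins M to 8 ⇒ M=8.
Step 7. [col 4: A + N ≡ V (mod 10)] column 4: given A=1, N=5, carry-in 0, and digits 0,1,3,5,8,9 already taken and all letters distinct, A+N≡V (mod 10) forces V=6. So V=6.
Step 8. [col 5: B + D ≡ O (mod 10)] column 5 reads B+D+carry(0)=O with D=3; with digits 0,1,3,5,6,8,9 already taken and all letters distinct, the only value for B is 4, so B=4.
Step 9. [col 5: B + D ≡ O (mod 10)] in column 5 we have B+D≡O with carry-in 0; given B=4, D=3 and digits 0,1,3,4,5,6,8,9 already taken and all letters distinct, that pins O to 7, so O=7.

Answer: A=1, B=4, D=3, E=9, G=0, M=8, N=5, O=7, V=6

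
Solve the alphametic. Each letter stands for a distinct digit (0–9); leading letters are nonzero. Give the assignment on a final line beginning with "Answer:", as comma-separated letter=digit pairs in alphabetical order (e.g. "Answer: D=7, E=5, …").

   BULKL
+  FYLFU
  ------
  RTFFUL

Step 1. [R] R is the leading digit of a 6-digit sum of two 5-digit numbers; the final carry is exactly 1, so R=1.
Step 2. [col 1: L + U ≡ L (mod 10)] column 1: given nothing yet, carry-in 0, and digits 1 already taken and all letters distinct, L+U≡L (mod 10) forces U=0 ⇒ U=0.
Step 3. [col 1: L + U ≡ L (mod 10)] L=8 is one option consistent with column 1 (L + U ≡ L (mod 10), carry-in 0) — take it ⇒ L=8.
Step 4. [col 2: K + F ≡ U (mod 10)] no forcing yet in column 2 (carry-in 0); K=3 is free and consistent — try it ⇒ K=3.
Step 5. [col 2: K + F ≡ U (mod 10)] in column 2 we have K+F≡U with carry-in 0; given K=3, U=0 and digits 0,1,3,8 already taken and all letters distinct, that pins F to 7. So F=7.
Step 6. [col 4: U + Y ≡ F (mod 10)] column 4 reads U+Y+carry(1)=F with U=0, F=7; with digits 0,1,3,7,8 already taken and all letters distinct, the only value for Y is 6. So Y=6.
Step 7. [col 5: B + F ≡ T (mod 10)] column 5 (B + F ≡ T (mod 10), carry-in 0) doesn't pin B yet; pick B=5 and continue ⇒ B=5.
Step 8. [col 5: B + F ≡ T (mod 10)] column 5: given B=5, F=7, carry-in 0, and digits 0,1,3,5,6,7,8 already taken and all letters distinct, B+F≡T (mod 10) forces T=2 ⇒ T=2.

Answer: B=5, F=7, K=3, L=8, R=1, T=2, U=0, Y=6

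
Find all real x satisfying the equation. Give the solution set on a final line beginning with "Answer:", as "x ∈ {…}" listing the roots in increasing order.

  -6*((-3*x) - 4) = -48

Step 1. [-6*((-3*x) - 4) = -48] LHS = -6·(…); ÷-6 both sides, so div: (-3*x) - 4 = 8.
Step 2. [(-3*x) - 4 = 8] -4 is outermost — add 4 both sides, so sub: -3*x = 12.
Step 3. [-3*x = 12] divide by the outer -3. So div: x = -4.

Answer: x ∈ {-4}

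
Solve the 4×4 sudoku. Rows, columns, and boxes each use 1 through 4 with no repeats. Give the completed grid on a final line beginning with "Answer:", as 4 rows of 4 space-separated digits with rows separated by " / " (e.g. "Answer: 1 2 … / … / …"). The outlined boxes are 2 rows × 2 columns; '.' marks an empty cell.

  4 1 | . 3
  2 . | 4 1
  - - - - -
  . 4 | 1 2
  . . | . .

Step 1. [r3c1∈{3}] nothing but 3 survives at r3c1. So r3c1=3.
Step 2. [r4c2∈{2}] only 2 remains possible at r4c2, so r4c2=2.
Step 3. [r2c2∈{3}] nothing but 3 survives at r2c2 ⇒ r2c2=3.
Step 4. [r4c3∈{3}] r4c3's peers cover all but 3 ⇒ r4c3=3.
Step 5. [r4c4∈{4}] nothing but 4 survives at r4c4 ⇒ r4c4=4.
Step 6. [r4c1∈{1}] nothing but 1 survives at r4c1. So r4c1=1.
Step 7. [r1c3∈{2}] nothing but 2 survives at r1c3, so r1c3=2.

Answer: 4 1 2 3 / 2 3 4 1 / 3 4 1 2 / 1 2 3 4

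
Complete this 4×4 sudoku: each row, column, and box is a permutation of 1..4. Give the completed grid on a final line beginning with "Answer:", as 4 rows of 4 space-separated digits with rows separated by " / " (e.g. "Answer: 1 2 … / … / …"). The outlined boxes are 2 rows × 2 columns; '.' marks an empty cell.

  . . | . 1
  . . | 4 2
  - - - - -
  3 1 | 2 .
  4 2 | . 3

Step 1. [r2c2∈{3}] r2c2 is down to just 3. So r2c2=3.
Step 2. [r1c3∈{3}] r1c3 has the single candidate 3 ⇒ r1c3=3.
Step 3. [r1c1∈{2}] r1c1 has the single candidate 2, so r1c1=2.
Step 4. [r1c2∈{4}] r1c2 is down to just 4, so r1c2=4.
Step 5. [r2c1∈{1}] r2c1 is down to just 1, so r2c1=1.
Step 6. [r3c4∈{4}] only 4 remains possible at r3c4 ⇒ r3c4=4.
Step 7. [r4c3∈{1}] nothing but 1 survives at r4c3. So r4c3=1.

Answer: 2 4 3 1 / 1 3 4 2 / 3 1 2 4 / 4 2 1 3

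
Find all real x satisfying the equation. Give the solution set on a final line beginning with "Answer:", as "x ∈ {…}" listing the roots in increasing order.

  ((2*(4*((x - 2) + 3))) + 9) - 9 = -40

Step 1. [((2*(4*((x - 2) + 3))) + 9) - 9 = -40] 9 comes off first (add 9) ⇒ sub: (2*(4*((x - 2) + 3))) + 9 = -31.
Step 2. [(2*(4*((x - 2) + 3))) + 9 = -31] subtract 9: x sits inside (… + 9). So sub: 2*(4*((x - 2) + 3)) = -40.
Step 3. [2*(4*((x - 2) + 3)) = -40] LHS = 2·(…); ÷2 both sides, so div: 4*((x - 2) + 3) = -20.
Step 4. [4*((x - 2) + 3) = -20] 4 out front; divide by 4 ⇒ div: (x - 2) + 3 = -5.
Step 5. [(x - 2) + 3 = -5] 3 comes off first (subtract 3) ⇒ sub: x - 2 = -8.
Step 6. [x - 2 = -8] the outer -2 inverts by adding 2 ⇒ sub: x = -6.

Answer: x ∈ {-6}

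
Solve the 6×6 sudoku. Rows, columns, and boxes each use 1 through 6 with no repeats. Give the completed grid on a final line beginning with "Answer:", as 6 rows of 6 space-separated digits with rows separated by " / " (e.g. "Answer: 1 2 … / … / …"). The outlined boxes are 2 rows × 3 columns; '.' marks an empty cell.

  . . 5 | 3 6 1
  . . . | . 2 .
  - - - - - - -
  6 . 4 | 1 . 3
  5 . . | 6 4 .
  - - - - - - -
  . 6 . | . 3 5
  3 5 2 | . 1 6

Step 1. [r5c1∈{1,4}] box 5 places 4 nowhere but r5c1. So r5c1=4.
Step 2. [r2c1∈{1}] r2c1's peers cover all but 1 ⇒ r2c1=1.
Step 3. [r4c2∈{1,2,3}] 1 has one home in col 2: r4c2. So r4c2=1.
Step 4. [r2c6∈{4}] r2c6 is down to just 4, so r2c6=4.
Step 5. [r1c2∈{2,4}] r1c2 is the only open cell in row 1 admitting 4 ⇒ r1c2=4.
Step 6. [r2c2∈{3}] r2c2's peers cover all but 3. So r2c2=3.
Step 7. [r3c5∈{5}] r3c5's peers cover all but 5. So r3c5=5.
Step 8. [r5c4∈{2}] r5c4's peers cover all but 2, so r5c4=2.
Step 9. [r3c2∈{2}] only 2 remains possible at r3c2. So r3c2=2.
Step 10. [r4c6∈{2}] only 2 remains possible at r4c6 ⇒ r4c6=2.
Step 11. [r1c1∈{2}] only 2 remains possible at r1c1 ⇒ r1c1=2.
Step 12. [r2c3∈{6}] nothing but 6 survives at r2c3 ⇒ r2c3=6.
Step 13. [r4c3∈{3}] r4c3's peers cover all but 3, so r4c3=3.
Step 14. [r2c4∈{5}] r2c4 is down to just 5. So r2c4=5.
Step 15. [r6c4∈{4}] r6c4 has the single candidate 4 ⇒ r6c4=4.
Step 16. [r5c3∈{1}] r5c3 is down to just 1, so r5c3=1.

Answer: 2 4 5 3 6 1 / 1 3 6 5 2 4 / 6 2 4 1 5 3 / 5 1 3 6 4 2 / 4 6 1 2 3 5 / 3 5 2 4 1 6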